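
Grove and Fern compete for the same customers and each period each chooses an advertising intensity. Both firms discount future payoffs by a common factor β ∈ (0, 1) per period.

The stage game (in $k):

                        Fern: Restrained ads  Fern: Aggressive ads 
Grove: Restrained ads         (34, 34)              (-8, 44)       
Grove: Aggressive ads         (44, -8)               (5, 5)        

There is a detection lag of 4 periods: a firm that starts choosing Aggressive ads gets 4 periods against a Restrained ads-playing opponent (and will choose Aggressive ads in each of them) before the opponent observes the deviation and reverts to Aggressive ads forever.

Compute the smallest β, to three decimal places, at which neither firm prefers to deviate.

0.712

A deviator earns 44 for 4 periods, then 5 forever; cooperating earns 34 forever. Multiplying the IC by (1−β):
34 ≥ 44(1−β^4) + 5β^4, so 39·β^4 ≥ 10 and β^4 ≥ 10/39.
β ≥ (10/39)^(1/4) ≈ 0.712.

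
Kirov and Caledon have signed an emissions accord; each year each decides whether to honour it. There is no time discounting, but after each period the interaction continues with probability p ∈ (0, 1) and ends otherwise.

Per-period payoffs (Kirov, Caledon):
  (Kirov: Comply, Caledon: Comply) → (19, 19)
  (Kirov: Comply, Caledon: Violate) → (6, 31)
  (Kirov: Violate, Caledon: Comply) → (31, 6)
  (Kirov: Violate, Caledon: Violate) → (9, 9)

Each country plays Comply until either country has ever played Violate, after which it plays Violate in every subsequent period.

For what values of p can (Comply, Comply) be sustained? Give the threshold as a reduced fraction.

With no time discounting, the continuation probability p plays the role of the discount factor.
Grim-trigger IC: 19/(1−p) ≥ 31 + 9p/(1−p) ⇒ p ≥ (31−19)/(31−9) = 6/11.

6/11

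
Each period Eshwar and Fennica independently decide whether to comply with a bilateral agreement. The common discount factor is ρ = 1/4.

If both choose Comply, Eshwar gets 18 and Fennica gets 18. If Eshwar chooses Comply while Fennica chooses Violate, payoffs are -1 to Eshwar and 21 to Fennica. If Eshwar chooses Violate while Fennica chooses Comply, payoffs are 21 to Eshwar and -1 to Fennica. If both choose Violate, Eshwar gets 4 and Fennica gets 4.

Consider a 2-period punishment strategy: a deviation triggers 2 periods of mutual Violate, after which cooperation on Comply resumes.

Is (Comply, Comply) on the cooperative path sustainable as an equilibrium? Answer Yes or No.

A one-shot deviation gives 21 now, then 4 for 2 periods, then back to 18.
Gain from deviating: (21−18) today; loss: (18−4) in each of the next 2 periods.
No-deviation condition: (18−4)(ρ+…+ρ^2) ≥ 21−18, i.e. ρ+…+ρ^2 ≥ 3/14.
At ρ = 1/4: ρ+…+ρ^2 = 0.3125 ≥ 0.2143.
So cooperation is sustainable.

Yes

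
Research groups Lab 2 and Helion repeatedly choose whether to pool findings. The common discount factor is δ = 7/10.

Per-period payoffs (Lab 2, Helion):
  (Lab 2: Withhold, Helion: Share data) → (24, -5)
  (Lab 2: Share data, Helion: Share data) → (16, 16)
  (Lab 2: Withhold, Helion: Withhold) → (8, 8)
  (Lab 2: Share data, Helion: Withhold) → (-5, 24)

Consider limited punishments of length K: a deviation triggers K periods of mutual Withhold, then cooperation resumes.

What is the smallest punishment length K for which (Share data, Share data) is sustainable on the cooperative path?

2

Need Σ_{k=1}^{K} δ^k ≥ (24−16)/(16−8) = 1.0000 at δ = 7/10.
At K = 1 the sum is 0.7000 < 1.0000; at K = 2 it is 1.1900 ≥ 1.0000.
So the minimum punishment length is K = 2.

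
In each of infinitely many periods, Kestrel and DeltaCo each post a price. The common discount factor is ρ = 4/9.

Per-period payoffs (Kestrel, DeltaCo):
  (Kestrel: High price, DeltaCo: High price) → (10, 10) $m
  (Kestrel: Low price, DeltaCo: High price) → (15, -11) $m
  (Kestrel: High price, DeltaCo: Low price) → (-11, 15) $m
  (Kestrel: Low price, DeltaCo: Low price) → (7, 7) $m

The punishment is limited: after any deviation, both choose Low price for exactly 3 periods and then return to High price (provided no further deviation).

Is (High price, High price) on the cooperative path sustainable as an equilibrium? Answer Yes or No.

A one-shot deviation gives 15 now, then 7 for 3 periods, then back to 10.
Gain from deviating: (15−10) today; loss: (10−7) in each of the next 3 periods.
No-deviation condition: (10−7)(ρ+…+ρ^3) ≥ 15−10, i.e. ρ+…+ρ^3 ≥ 5/3.
At ρ = 4/9: ρ+…+ρ^3 = 0.7298 < 1.6667.
So cooperation is not sustainable.

No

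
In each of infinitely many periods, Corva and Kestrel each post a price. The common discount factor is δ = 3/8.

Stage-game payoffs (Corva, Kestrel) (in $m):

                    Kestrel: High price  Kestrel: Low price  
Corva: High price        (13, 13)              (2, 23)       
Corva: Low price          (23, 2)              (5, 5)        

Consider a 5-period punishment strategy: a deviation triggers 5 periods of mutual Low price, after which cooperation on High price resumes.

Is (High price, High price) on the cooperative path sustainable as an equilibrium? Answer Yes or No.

Comparing payoff streams over the 6 periods until play realigns: cooperate → 13(1+δ+…+δ^5); deviate → 23 + 5(δ+…+δ^5).
Cooperation is sustained iff (13−5)(δ+…+δ^5) ≥ 23−13.
δ+…+δ^5 = 3/8·(1−(3/8)^5)/(1−3/8) = 0.5956, and (23−13)/(13−5) = 1.2500.
0.5956 < 1.2500, so cooperation is not sustainable.

No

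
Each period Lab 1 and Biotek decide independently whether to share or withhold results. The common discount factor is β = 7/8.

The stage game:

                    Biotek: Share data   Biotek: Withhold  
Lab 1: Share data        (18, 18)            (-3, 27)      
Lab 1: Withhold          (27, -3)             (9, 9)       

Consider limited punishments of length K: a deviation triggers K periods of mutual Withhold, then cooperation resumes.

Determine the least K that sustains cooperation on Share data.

Need Σ_{k=1}^{K} β^k ≥ (27−18)/(18−9) = 1.0000 at β = 7/8.
At K = 1 the sum is 0.8750 < 1.0000; at K = 2 it is 1.6406 ≥ 1.0000.
So the minimum punishment length is K = 2.

2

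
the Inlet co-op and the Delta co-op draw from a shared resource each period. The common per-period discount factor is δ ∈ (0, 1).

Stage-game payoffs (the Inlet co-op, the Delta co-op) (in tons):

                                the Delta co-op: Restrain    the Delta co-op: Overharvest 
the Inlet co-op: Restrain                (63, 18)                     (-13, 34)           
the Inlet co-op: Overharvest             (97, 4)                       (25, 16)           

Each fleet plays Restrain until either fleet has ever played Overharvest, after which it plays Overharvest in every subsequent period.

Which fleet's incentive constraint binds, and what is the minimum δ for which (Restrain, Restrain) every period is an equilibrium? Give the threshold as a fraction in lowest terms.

the Inlet co-op's threshold: (97−63)/(97−25) = 17/36.
the Delta co-op's threshold: (34−18)/(34−16) = 8/9.
17/36 < 8/9, so the Delta co-op binds and δ* = 8/9.

the Delta co-op; δ ≥ 8/9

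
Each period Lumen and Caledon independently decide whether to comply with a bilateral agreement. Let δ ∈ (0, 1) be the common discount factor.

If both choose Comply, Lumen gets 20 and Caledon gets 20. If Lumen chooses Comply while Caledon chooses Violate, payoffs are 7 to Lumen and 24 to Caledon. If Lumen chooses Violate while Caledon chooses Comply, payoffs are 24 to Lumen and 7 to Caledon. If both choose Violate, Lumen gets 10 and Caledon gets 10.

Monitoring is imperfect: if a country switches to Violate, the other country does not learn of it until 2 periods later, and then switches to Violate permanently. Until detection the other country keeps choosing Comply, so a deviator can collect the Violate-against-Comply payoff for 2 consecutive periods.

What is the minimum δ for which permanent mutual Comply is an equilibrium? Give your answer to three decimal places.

The best deviation is to choose Violate for all 2 undetected periods, earning 24 each, then 10 forever once detected.
Deviation value: 24(1−δ^2)/(1−δ) + 10δ^2/(1−δ); cooperation value: 20/(1−δ).
IC: 20 ≥ 24(1−δ^2) + 10δ^2 = 24 − 14δ^2.
So δ^2 ≥ 4/14 = 2/7, giving δ ≥ (2/7)^(1/2) ≈ 0.535.

0.535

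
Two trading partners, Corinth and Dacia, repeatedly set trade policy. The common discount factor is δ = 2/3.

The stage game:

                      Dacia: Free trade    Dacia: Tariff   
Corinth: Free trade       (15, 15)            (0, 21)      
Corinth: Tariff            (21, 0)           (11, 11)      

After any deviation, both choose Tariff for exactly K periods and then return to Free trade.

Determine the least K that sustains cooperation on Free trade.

4

IC: δ(1−δ^K)/(1−δ) ≥ (21−15)/(15−11) = 3/2.
With δ = 2/3: need 1 − δ^K ≥ 3/2·(1−2/3)/(2/3), i.e. δ^K ≤ 0.2500.
Since (2/3)^3 = 0.2963 and (2/3)^4 = 0.1975, the smallest such K is 4.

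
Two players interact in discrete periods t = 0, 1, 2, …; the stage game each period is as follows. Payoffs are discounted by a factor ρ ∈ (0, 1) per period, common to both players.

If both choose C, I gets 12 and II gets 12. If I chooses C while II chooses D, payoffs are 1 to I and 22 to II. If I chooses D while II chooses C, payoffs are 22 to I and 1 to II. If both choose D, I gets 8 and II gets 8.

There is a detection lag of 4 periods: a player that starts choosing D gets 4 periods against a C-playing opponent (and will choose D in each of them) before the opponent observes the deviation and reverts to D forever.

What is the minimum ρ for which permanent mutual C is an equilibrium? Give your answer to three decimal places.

The best deviation is to choose D for all 4 undetected periods, earning 22 each, then 8 forever once detected.
Deviation value: 22(1−ρ^4)/(1−ρ) + 8ρ^4/(1−ρ); cooperation value: 12/(1−ρ).
IC: 12 ≥ 22(1−ρ^4) + 8ρ^4 = 22 − 14ρ^4.
So ρ^4 ≥ 10/14 = 5/7, giving ρ ≥ (5/7)^(1/4) ≈ 0.919.

0.919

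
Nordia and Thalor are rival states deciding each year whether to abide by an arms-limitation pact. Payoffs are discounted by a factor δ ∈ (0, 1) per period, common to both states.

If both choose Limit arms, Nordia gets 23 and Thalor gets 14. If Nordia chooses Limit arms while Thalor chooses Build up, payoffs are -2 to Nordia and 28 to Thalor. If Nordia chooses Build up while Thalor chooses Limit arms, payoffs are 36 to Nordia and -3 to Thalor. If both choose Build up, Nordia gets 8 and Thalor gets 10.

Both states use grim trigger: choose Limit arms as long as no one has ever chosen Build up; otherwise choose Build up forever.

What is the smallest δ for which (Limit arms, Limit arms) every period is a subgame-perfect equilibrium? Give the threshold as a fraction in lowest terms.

Nordia: cooperation gives 23 each period; deviation gives 36 once then 8 forever.
  23/(1−δ) ≥ 36 + 8δ/(1−δ) ⇒ δ ≥ 13/28.
Thalor: cooperation gives 14 each period; deviation gives 28 once then 10 forever.
  δ ≥ 14/18 = 7/9.
Both must hold, so the binding constraint is Thalor's: δ ≥ 7/9.

7/9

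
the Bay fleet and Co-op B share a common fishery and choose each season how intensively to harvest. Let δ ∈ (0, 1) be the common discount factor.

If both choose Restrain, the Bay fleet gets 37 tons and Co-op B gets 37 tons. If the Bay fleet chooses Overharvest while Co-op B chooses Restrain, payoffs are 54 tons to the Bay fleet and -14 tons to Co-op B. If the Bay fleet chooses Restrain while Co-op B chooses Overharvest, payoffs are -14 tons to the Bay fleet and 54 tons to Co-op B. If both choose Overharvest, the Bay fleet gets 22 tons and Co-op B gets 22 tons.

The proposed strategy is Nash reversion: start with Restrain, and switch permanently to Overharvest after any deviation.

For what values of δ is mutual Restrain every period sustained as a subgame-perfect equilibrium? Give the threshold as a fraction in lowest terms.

17/32

37/(1−δ) ≥ 54 + 22δ/(1−δ)
37 ≥ 54 − 32δ
δ ≥ 17/32.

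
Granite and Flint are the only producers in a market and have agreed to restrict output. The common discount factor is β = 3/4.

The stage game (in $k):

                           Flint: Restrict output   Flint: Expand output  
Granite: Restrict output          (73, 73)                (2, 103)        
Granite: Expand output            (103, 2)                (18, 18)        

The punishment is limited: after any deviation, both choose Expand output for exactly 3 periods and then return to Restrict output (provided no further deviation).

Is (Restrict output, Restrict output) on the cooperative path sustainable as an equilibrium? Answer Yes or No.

IC: β+…+β^3 ≥ (103−73)/(73−18) = 6/11.
At β = 3/4: partial sum = 1.7344 ≥ 0.5455. Cooperation sustainable.

Yes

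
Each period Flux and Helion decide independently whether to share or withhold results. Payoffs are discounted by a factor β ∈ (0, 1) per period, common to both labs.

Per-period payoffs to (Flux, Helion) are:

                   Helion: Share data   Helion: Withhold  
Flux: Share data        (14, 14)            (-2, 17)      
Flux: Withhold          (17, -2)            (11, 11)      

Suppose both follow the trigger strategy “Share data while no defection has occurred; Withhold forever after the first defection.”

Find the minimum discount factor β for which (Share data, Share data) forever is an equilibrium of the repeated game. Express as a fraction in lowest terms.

1/2

Cooperation forever yields 14 each period: 14/(1−β).
Deviating yields 17 once, then 11 forever: 17 + 11β/(1−β).
No profitable deviation requires 14/(1−β) ≥ 17 + 11β/(1−β).
Multiplying by (1−β): 14 ≥ 17(1−β) + 11β = 17 − 6β.
So 6β ≥ 3, i.e. β ≥ 3/6 = 1/2.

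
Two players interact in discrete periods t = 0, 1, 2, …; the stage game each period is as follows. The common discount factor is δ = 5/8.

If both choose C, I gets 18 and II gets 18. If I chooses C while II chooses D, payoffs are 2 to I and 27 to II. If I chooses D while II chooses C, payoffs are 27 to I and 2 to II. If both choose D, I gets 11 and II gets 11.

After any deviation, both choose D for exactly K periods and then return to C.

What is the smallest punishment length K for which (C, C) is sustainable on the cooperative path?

IC: δ(1−δ^K)/(1−δ) ≥ (27−18)/(18−11) = 9/7.
With δ = 5/8: need 1 − δ^K ≥ 9/7·(1−5/8)/(5/8), i.e. δ^K ≤ 0.2286.
Since (5/8)^3 = 0.2441 and (5/8)^4 = 0.1526, the smallest such K is 4.

4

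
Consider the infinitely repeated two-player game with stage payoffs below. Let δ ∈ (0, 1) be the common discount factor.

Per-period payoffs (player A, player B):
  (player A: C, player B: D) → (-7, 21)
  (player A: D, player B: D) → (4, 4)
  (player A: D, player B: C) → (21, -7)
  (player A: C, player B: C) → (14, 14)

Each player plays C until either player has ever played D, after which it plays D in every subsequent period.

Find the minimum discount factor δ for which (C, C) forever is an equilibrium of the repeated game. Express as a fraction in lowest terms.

Cooperation forever yields 14 each period: 14/(1−δ).
Deviating yields 21 once, then 4 forever: 21 + 4δ/(1−δ).
No profitable deviation requires 14/(1−δ) ≥ 21 + 4δ/(1−δ).
Multiplying by (1−δ): 14 ≥ 21(1−δ) + 4δ = 21 − 17δ.
So 17δ ≥ 7, i.e. δ ≥ 7/17.

7/17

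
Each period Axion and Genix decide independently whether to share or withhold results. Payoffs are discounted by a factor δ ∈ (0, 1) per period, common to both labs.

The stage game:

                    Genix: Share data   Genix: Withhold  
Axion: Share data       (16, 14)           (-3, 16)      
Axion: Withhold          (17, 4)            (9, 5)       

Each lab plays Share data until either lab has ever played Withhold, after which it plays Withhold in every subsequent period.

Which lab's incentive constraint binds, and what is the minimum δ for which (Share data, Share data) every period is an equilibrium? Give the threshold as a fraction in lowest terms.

Genix; δ ≥ 2/11

Axion: cooperation gives 16 each period; deviation gives 17 once then 9 forever.
  16/(1−δ) ≥ 17 + 9δ/(1−δ) ⇒ δ ≥ 1/8.
Genix: cooperation gives 14 each period; deviation gives 16 once then 5 forever.
  δ ≥ 2/11.
Both must hold, so the binding constraint is Genix's: δ ≥ 2/11.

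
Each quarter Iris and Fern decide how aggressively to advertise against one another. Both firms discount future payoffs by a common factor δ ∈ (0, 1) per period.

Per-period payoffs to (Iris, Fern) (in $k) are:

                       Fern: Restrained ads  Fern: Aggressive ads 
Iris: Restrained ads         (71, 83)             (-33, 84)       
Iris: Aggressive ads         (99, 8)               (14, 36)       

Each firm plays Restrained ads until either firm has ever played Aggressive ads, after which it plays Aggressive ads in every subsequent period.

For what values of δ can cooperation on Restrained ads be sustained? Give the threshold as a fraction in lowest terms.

Iris's threshold: (99−71)/(99−14) = 28/85.
Fern's threshold: (84−83)/(84−36) = 1/48.
28/85 > 1/48, so Iris binds and δ* = 28/85.

28/85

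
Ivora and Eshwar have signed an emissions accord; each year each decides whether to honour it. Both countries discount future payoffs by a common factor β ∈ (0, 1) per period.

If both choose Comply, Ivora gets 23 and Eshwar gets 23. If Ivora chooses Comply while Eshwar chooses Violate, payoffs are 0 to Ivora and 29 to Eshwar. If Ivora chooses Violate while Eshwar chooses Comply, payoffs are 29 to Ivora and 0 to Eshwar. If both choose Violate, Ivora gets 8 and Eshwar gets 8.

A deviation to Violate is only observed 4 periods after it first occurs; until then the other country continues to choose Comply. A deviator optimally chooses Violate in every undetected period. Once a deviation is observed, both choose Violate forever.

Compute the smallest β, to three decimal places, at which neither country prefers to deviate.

The best deviation is to choose Violate for all 4 undetected periods, earning 29 each, then 8 forever once detected.
Deviation value: 29(1−β^4)/(1−β) + 8β^4/(1−β); cooperation value: 23/(1−β).
IC: 23 ≥ 29(1−β^4) + 8β^4 = 29 − 21β^4.
So β^4 ≥ 6/21 = 2/7, giving β ≥ (2/7)^(1/4) ≈ 0.731.

0.731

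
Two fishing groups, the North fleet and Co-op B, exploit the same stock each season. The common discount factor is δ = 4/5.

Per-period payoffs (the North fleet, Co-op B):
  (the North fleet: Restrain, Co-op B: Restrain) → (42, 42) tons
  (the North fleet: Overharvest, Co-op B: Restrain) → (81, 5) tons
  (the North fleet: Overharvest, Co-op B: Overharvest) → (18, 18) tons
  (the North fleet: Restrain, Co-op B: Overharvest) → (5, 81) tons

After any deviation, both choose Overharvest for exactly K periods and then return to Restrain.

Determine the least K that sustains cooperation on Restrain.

3

Need Σ_{k=1}^{K} δ^k ≥ (81−42)/(42−18) = 1.6250 at δ = 4/5.
At K = 2 the sum is 1.4400 < 1.6250; at K = 3 it is 1.9520 ≥ 1.6250.
So the minimum punishment length is K = 3.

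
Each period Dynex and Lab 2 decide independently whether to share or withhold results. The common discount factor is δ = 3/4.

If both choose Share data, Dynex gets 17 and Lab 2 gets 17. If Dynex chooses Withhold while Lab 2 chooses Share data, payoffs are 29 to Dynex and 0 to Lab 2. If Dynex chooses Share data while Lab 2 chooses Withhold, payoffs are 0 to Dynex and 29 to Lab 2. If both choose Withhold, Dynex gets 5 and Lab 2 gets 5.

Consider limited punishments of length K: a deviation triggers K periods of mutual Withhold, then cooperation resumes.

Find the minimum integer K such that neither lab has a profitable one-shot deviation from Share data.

2

No profitable deviation requires (17−5)(δ+…+δ^K) ≥ 29−17, i.e. δ+…+δ^K ≥ 1 ≈ 1.0000.
With δ = 3/4, the partial sums are K=1: 0.7500, K=2: 1.3125.
K = 2 is the first length at which the sum reaches 1.0000.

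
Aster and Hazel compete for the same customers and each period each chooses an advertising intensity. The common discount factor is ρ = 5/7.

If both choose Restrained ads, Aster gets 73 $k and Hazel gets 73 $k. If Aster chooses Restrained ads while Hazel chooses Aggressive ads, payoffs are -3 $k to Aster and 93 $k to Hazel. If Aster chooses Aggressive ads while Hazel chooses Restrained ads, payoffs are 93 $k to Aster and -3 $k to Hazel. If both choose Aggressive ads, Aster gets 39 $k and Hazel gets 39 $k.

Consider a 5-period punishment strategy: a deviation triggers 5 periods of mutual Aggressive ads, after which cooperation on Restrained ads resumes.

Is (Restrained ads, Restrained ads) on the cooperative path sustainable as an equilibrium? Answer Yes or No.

Comparing payoff streams over the 6 periods until play realigns: cooperate → 73(1+ρ+…+ρ^5); deviate → 93 + 39(ρ+…+ρ^5).
Cooperation is sustained iff (73−39)(ρ+…+ρ^5) ≥ 93−73.
ρ+…+ρ^5 = 5/7·(1−(5/7)^5)/(1−5/7) = 2.0352, and (93−73)/(73−39) = 0.5882.
2.0352 ≥ 0.5882, so cooperation is sustainable.

Yes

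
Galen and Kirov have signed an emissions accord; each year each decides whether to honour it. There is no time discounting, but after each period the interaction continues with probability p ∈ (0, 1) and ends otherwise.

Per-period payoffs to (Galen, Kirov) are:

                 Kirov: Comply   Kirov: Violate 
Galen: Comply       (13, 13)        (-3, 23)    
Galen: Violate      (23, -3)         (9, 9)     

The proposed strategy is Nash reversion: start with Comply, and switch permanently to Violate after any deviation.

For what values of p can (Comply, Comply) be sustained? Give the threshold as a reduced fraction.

With no time discounting, the continuation probability p plays the role of the discount factor.
Grim-trigger IC: 13/(1−p) ≥ 23 + 9p/(1−p) ⇒ p ≥ (23−13)/(23−9) = 5/7.

5/7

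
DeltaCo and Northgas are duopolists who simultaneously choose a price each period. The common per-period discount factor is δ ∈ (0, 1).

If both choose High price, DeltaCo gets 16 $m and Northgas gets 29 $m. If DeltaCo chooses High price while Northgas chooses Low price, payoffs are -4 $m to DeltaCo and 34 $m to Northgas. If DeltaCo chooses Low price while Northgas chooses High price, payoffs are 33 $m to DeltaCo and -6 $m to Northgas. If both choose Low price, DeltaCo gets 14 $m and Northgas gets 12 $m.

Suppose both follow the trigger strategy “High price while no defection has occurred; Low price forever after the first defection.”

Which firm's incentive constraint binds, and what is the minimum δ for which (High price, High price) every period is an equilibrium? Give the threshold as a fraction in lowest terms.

For DeltaCo: deviation gain 33−16 = 17, per-period punishment loss 16−14 = 2. IC gives δ ≥ 17/19.
For Northgas: gain 5, loss 17 per period, so δ ≥ 5/22.
The tighter constraint is DeltaCo's, so cooperation needs δ ≥ 17/19.

DeltaCo; δ ≥ 17/19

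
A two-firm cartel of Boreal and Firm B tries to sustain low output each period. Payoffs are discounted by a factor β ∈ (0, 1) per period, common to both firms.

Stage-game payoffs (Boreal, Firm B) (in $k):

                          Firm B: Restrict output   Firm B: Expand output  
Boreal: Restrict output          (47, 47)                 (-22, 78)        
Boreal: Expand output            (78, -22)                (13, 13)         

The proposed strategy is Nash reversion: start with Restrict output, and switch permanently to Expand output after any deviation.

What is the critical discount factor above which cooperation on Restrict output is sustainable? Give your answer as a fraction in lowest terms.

31/65

47/(1−β) ≥ 78 + 13β/(1−β)
47 ≥ 78 − 65β
β ≥ 31/65.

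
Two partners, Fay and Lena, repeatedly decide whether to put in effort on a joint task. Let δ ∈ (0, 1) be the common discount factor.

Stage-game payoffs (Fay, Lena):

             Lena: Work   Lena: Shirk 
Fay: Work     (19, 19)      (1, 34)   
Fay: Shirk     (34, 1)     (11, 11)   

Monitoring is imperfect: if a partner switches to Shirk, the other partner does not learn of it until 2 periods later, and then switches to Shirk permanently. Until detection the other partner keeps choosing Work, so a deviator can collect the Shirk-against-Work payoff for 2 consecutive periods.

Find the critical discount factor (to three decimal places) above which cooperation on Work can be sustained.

0.808

The best deviation is to choose Shirk for all 2 undetected periods, earning 34 each, then 11 forever once detected.
Deviation value: 34(1−δ^2)/(1−δ) + 11δ^2/(1−δ); cooperation value: 19/(1−δ).
IC: 19 ≥ 34(1−δ^2) + 11δ^2 = 34 − 23δ^2.
So δ^2 ≥ 15/23, giving δ ≥ (15/23)^(1/2) ≈ 0.808.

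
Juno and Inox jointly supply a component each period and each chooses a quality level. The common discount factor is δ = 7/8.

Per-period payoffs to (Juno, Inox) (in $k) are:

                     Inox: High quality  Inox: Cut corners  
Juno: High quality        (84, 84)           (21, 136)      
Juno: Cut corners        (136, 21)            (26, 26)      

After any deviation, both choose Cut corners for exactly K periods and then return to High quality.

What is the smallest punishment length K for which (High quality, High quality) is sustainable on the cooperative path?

IC: δ(1−δ^K)/(1−δ) ≥ (136−84)/(84−26) = 26/29.
With δ = 7/8: need 1 − δ^K ≥ 26/29·(1−7/8)/(7/8), i.e. δ^K ≤ 0.8719.
Since (7/8)^1 = 0.8750 and (7/8)^2 = 0.7656, the smallest such K is 2.

2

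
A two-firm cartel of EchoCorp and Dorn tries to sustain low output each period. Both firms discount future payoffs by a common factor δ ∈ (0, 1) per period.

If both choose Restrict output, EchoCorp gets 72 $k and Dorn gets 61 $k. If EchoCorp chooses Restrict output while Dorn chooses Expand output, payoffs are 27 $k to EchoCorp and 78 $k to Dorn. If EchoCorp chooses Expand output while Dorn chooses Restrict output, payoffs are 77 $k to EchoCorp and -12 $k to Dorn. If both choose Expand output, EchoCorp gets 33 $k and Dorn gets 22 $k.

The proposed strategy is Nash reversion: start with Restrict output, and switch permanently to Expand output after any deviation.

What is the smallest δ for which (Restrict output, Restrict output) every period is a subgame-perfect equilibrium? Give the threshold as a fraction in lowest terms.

EchoCorp's threshold: (77−72)/(77−33) = 5/44.
Dorn's threshold: (78−61)/(78−22) = 17/56.
5/44 < 17/56, so Dorn binds and δ* = 17/56.

17/56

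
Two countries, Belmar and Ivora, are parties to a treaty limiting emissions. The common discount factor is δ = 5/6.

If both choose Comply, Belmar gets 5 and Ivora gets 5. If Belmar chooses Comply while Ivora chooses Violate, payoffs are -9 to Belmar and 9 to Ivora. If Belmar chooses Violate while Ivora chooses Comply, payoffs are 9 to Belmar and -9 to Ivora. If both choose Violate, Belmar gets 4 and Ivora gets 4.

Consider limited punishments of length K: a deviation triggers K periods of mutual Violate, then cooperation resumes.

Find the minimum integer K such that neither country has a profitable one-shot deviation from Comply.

Need Σ_{k=1}^{K} δ^k ≥ (9−5)/(5−4) = 4.0000 at δ = 5/6.
At K = 8 the sum is 3.8372 < 4.0000; at K = 9 it is 4.0310 ≥ 4.0000.
So the minimum punishment length is K = 9.

9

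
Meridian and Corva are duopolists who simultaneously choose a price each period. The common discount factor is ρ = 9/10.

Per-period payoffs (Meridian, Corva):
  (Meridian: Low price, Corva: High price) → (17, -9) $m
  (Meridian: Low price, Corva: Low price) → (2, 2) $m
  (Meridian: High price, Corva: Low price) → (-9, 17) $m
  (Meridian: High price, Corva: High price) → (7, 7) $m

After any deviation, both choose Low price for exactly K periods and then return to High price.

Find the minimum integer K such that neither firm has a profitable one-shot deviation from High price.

No profitable deviation requires (7−2)(ρ+…+ρ^K) ≥ 17−7, i.e. ρ+…+ρ^K ≥ 2 ≈ 2.0000.
With ρ = 9/10, the partial sums are K=1: 0.9000, K=2: 1.7100, K=3: 2.4390.
K = 3 is the first length at which the sum reaches 2.0000.

3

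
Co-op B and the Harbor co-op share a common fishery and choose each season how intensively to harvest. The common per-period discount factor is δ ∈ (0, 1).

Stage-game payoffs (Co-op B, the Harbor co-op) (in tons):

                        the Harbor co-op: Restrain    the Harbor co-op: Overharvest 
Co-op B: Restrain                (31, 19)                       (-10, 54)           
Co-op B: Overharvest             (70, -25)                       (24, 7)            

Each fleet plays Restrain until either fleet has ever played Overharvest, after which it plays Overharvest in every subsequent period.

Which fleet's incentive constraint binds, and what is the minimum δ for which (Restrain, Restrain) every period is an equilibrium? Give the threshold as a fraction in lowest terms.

Co-op B; δ ≥ 39/46

For Co-op B: deviation gain 70−31 = 39, per-period punishment loss 31−24 = 7. IC gives δ ≥ 39/46.
For the Harbor co-op: gain 35, loss 12 per period, so δ ≥ 35/47.
The tighter constraint is Co-op B's, so cooperation needs δ ≥ 39/46.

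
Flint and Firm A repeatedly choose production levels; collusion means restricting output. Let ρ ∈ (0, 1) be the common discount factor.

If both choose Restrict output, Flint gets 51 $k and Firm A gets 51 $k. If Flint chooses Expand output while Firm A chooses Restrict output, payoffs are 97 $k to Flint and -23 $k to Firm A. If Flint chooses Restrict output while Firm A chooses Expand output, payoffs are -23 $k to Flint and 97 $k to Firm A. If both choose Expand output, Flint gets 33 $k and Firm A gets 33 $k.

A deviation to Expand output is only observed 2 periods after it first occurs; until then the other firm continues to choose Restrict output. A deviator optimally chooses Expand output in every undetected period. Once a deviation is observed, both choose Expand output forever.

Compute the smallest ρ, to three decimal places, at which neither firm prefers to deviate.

0.848

Deviating for the 2 undetected periods gains 97−51 = 46 per period over cooperation, then loses 51−33 = 18 per period forever once punishment starts.
Gain: 46(1 + ρ + … + ρ^1); loss: 18·ρ^2/(1−ρ).
No profitable deviation ⇔ 46(1−ρ^2) ≤ 18·ρ^2, i.e. ρ^2 ≥ 46/(46+18) = 23/32.
Hence ρ ≥ (23/32)^(1/2) ≈ 0.848.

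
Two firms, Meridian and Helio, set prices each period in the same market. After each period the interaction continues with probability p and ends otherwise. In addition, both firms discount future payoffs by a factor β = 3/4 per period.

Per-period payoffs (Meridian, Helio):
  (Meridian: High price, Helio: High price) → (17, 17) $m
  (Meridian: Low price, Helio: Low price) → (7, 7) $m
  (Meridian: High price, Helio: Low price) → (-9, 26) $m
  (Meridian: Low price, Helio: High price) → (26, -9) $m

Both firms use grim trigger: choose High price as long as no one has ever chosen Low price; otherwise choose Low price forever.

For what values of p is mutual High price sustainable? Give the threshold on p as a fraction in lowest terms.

12/19

With continuation probability p and discount β, the effective per-period discount factor is βp.
Grim-trigger IC: βp ≥ (26−17)/(26−7) = 9/19.
So p ≥ (9/19)/(3/4) = 12/19.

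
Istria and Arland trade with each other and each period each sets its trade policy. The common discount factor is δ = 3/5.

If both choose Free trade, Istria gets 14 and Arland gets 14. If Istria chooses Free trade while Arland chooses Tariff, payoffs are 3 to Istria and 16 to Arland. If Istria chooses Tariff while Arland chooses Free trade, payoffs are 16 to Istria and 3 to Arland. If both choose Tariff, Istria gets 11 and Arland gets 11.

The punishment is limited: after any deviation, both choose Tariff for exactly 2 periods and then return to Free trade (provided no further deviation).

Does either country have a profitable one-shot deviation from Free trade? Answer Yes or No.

Comparing payoff streams over the 3 periods until play realigns: cooperate → 14(1+δ+…+δ^2); deviate → 16 + 11(δ+…+δ^2).
Cooperation is sustained iff (14−11)(δ+…+δ^2) ≥ 16−14.
δ+…+δ^2 = 3/5·(1−(3/5)^2)/(1−3/5) = 0.9600, and (16−14)/(14−11) = 0.6667.
0.9600 ≥ 0.6667, so cooperation is sustainable.

No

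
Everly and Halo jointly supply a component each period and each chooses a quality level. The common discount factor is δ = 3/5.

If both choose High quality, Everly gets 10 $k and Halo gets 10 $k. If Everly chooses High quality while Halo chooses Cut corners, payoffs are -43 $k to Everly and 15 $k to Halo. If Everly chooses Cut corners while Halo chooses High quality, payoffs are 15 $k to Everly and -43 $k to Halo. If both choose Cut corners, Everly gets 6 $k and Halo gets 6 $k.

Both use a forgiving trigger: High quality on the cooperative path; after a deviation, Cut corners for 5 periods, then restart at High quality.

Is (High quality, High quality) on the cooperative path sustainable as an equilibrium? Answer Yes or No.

IC: δ+…+δ^5 ≥ (15−10)/(10−6) = 5/4.
At δ = 3/5: partial sum = 1.3834 ≥ 1.2500. Cooperation sustainable.

Yes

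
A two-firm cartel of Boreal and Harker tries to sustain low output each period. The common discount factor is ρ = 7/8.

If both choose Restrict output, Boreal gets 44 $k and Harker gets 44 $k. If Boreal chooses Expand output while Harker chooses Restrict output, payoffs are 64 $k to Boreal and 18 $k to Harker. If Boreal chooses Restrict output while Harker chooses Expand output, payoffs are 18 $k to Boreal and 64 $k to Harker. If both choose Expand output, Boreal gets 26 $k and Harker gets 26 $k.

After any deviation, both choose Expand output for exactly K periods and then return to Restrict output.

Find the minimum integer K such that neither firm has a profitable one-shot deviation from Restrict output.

No profitable deviation requires (44−26)(ρ+…+ρ^K) ≥ 64−44, i.e. ρ+…+ρ^K ≥ 10/9 ≈ 1.1111.
With ρ = 7/8, the partial sums are K=1: 0.8750, K=2: 1.6406.
K = 2 is the first length at which the sum reaches 1.1111.

2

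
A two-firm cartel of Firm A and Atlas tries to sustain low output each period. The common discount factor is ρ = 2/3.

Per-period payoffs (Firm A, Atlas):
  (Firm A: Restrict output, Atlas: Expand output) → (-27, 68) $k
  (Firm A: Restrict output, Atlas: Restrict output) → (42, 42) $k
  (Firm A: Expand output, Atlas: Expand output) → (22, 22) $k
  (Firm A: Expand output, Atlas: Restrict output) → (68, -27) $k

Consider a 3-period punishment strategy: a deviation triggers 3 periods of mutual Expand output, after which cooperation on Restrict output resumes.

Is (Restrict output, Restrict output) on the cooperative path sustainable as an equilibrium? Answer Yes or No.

Yes

Comparing payoff streams over the 4 periods until play realigns: cooperate → 42(1+ρ+…+ρ^3); deviate → 68 + 22(ρ+…+ρ^3).
Cooperation is sustained iff (42−22)(ρ+…+ρ^3) ≥ 68−42.
ρ+…+ρ^3 = 2/3·(1−(2/3)^3)/(1−2/3) = 1.4074, and (68−42)/(42−22) = 1.3000.
1.4074 ≥ 1.3000, so cooperation is sustainable.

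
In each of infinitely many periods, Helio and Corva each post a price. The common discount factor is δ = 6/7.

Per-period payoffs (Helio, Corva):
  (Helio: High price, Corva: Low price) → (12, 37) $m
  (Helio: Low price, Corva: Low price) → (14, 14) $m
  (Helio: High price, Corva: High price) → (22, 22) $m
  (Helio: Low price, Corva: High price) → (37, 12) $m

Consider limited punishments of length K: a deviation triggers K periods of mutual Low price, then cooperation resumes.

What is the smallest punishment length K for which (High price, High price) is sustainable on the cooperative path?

IC: δ(1−δ^K)/(1−δ) ≥ (37−22)/(22−14) = 15/8.
With δ = 6/7: need 1 − δ^K ≥ 15/8·(1−6/7)/(6/7), i.e. δ^K ≤ 0.6875.
Since (6/7)^2 = 0.7347 and (6/7)^3 = 0.6297, the smallest such K is 3.

3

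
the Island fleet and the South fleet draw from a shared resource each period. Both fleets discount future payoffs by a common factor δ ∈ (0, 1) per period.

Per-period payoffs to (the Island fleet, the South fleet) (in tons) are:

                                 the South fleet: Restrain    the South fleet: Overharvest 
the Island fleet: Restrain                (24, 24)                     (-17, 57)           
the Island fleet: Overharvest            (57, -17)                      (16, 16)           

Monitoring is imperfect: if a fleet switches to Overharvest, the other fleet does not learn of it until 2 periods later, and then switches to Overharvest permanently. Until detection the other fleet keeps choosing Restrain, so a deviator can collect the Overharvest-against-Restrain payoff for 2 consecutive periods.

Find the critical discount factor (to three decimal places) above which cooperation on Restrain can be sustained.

Deviating for the 2 undetected periods gains 57−24 = 33 per period over cooperation, then loses 24−16 = 8 per period forever once punishment starts.
Gain: 33(1 + δ + … + δ^1); loss: 8·δ^2/(1−δ).
No profitable deviation ⇔ 33(1−δ^2) ≤ 8·δ^2, i.e. δ^2 ≥ 33/(33+8) = 33/41.
Hence δ ≥ (33/41)^(1/2) ≈ 0.897.

0.897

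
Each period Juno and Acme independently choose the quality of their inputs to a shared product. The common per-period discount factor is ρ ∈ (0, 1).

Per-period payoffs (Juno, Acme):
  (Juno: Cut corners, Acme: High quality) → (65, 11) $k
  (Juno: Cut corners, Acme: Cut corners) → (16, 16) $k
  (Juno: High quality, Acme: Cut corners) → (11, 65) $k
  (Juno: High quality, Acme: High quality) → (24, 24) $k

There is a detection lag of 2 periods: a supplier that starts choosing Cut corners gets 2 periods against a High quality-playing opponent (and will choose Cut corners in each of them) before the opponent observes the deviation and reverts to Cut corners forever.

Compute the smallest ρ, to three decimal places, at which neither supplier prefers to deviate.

0.915

The best deviation is to choose Cut corners for all 2 undetected periods, earning 65 each, then 16 forever once detected.
Deviation value: 65(1−ρ^2)/(1−ρ) + 16ρ^2/(1−ρ); cooperation value: 24/(1−ρ).
IC: 24 ≥ 65(1−ρ^2) + 16ρ^2 = 65 − 49ρ^2.
So ρ^2 ≥ 41/49, giving ρ ≥ (41/49)^(1/2) ≈ 0.915.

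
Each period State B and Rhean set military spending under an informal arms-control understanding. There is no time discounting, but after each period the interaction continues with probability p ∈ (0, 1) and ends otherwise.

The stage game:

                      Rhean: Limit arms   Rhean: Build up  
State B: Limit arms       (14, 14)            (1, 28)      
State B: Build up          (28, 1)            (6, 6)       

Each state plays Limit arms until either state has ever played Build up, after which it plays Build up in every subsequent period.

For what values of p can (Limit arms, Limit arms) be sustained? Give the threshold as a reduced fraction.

Expected cooperation value is 14 + p·14 + p²·14 + … = 14/(1−p); deviation gives 28 + p·6/(1−p).
14 ≥ 28(1−p) + 6p ⇒ 22p ≥ 14 ⇒ p ≥ 14/22 = 7/11.

7/11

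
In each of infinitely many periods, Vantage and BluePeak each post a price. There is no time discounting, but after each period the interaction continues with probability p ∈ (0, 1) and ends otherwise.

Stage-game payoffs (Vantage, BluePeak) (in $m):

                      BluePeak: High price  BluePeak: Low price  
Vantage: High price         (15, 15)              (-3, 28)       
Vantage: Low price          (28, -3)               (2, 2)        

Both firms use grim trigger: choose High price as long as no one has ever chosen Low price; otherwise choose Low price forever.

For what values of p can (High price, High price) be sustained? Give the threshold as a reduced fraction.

1/2

Expected cooperation value is 15 + p·15 + p²·15 + … = 15/(1−p); deviation gives 28 + p·2/(1−p).
15 ≥ 28(1−p) + 2p ⇒ 26p ≥ 13 ⇒ p ≥ 13/26 = 1/2.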